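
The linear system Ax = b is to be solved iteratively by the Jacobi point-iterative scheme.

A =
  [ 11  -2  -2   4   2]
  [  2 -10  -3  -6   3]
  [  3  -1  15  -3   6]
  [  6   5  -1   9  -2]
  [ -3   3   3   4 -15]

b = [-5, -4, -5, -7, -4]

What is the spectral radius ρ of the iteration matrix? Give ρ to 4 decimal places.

Write A = D+L+U with D = diag(11, -10, 15, 9, -15).
T_J = -D⁻¹(L+U): T[0,2] = -(-2)/(11) = +0.1818; T[0,0] = 0.
  T[0,:] = [+0.0000 +0.1818 +0.1818 -0.3636 -0.1818]
  T[1,:] = [+0.2000 +0.0000 -0.3000 -0.6000 +0.3000]
  T[2,:] = [-0.2000 +0.0667 +0.0000 +0.2000 -0.4000]
  T[3,:] = [-0.6667 -0.5556 +0.1111 +0.0000 +0.2222]
  T[4,:] = [-0.2000 +0.2000 +0.2000 +0.2667 +0.0000]
|roots of det(T-λI)|: 0.8956, 0.7351, 0.3690, 0.3690, 0.2545.
spectral radius ρ = 0.8956; 0.8956 < 1: convergent.

0.8956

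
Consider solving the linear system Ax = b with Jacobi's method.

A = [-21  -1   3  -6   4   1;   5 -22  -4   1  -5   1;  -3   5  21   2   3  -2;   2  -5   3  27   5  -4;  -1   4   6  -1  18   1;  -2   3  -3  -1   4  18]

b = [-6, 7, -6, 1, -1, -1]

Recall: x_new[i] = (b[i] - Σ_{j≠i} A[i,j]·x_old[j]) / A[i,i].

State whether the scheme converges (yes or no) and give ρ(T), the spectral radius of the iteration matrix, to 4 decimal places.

A = D + L + U where D = diag(-21, -22, 21, 27, 18, 18).
Jacobi T = -D⁻¹(L+U): T[5,4] = -(4)/(18) = -0.2222; T[5,5] = 0.
  T[0,:] = [+0.0000, -0.0476, +0.1429, -0.2857, +0.1905, +0.0476]
  T[1,:] = [+0.2273, +0.0000, -0.1818, +0.0455, -0.2273, +0.0455]
  T[2,:] = [+0.1429, -0.2381, +0.0000, -0.0952, -0.1429, +0.0952]
  T[3,:] = [-0.0741, +0.1852, -0.1111, +0.0000, -0.1852, +0.1481]
  T[4,:] = [+0.0556, -0.2222, -0.3333, +0.0556, +0.0000, -0.0556]
  T[5,:] = [+0.1111, -0.1667, +0.1667, +0.0556, -0.2222, +0.0000]
|roots of det(T-λI)|: 0.5158, 0.3642, 0.3642, 0.2362, 0.1923, 0.0373.
spectral radius ρ = 0.5158; 0.5158 < 1: convergent.

yes, ρ = 0.5158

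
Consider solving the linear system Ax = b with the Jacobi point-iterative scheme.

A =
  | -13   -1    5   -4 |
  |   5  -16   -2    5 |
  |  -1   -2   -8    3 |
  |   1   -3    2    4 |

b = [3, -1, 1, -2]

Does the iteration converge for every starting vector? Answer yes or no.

Let D = diag(-13, -16, -8, 4); L, U the strict triangles.
Jacobi T = -D⁻¹(L+U): T[1,3] = -(5)/(-16) = +0.3125; T[1,1] = 0.
  T[0,:] = [+0.0000, -0.0769, +0.3846, -0.3077]
  T[1,:] = [+0.3125, +0.0000, -0.1250, +0.3125]
  T[2,:] = [-0.1250, -0.2500, +0.0000, +0.3750]
  T[3,:] = [-0.2500, +0.7500, -0.5000, +0.0000]
eigenvalue magnitudes: 0.6256, 0.4732, 0.4732, 0.1974.
spectral radius ρ = 0.6256; 0.6256 < 1, so it converges for any x₀.

yes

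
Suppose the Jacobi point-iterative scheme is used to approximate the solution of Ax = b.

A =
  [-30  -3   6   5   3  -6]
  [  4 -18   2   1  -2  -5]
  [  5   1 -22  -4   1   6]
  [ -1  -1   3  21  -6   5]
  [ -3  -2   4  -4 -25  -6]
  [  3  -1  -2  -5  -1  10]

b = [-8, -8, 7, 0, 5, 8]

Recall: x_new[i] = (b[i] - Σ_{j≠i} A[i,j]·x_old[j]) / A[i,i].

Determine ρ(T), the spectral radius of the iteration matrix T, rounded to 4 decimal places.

Split A = D + L + U, D = diag(-30, -18, -22, 21, -25, 10).
Jacobi: T = -D⁻¹(L+U), T[1,2] = -(2)/(-18) = +0.1111; T[1,1] = 0.
  T[0,:] = [+0.0000 -0.1000 +0.2000 +0.1667 +0.1000 -0.2000]
  T[1,:] = [+0.2222 +0.0000 +0.1111 +0.0556 -0.1111 -0.2778]
  T[2,:] = [+0.2273 +0.0455 +0.0000 -0.1818 +0.0455 +0.2727]
  T[3,:] = [+0.0476 +0.0476 -0.1429 +0.0000 +0.2857 -0.2381]
  T[4,:] = [-0.1200 -0.0800 +0.1600 -0.1600 +0.0000 -0.2400]
  T[5,:] = [-0.3000 +0.1000 +0.2000 +0.5000 +0.1000 +0.0000]
eigenvalue magnitudes: 0.5522, 0.4371, 0.4371, 0.2239, 0.2158, 0.2158.
ρ = 0.5522; 0.5522 < 1, so it converges for any x₀.

0.5522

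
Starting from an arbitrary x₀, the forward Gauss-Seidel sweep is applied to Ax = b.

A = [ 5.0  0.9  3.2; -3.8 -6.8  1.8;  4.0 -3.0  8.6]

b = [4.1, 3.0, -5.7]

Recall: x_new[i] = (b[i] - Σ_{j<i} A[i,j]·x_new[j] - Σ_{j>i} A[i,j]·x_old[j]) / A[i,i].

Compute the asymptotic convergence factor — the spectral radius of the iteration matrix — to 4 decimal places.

Diagonal D = diag(5, -6.8, 8.6); L, U strict lower/upper.
GS T = -(D+L)⁻¹U: row 0 first, T[0,1] = -(0.9)/(5) = -0.1800; later rows by forward substitution.
  T[0,:] = [+0.0000, -0.1800, -0.6400]
  T[1,:] = [+0.0000, +0.1006, +0.6224]
  T[2,:] = [+0.0000, +0.1188, +0.5148]
|λ(T)| sorted: 0.6495, 0.0341, 0.0000.
ρ = 0.6495; 0.6495 < 1, so it converges for any x₀.

0.6495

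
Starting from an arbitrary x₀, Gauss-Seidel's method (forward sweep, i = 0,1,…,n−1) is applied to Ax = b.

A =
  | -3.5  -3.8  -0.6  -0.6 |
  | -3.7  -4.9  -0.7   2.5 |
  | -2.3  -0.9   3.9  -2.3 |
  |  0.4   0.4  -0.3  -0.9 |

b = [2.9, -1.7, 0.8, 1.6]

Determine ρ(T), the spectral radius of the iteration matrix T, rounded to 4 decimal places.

0.8642

Diagonal D = diag(-3.5, -4.9, 3.9, -0.9); L, U strict lower/upper.
T_GS = -(D+L)⁻¹U: row 0 first, T[0,1] = -(-3.8)/(-3.5) = -1.0857; later rows by forward substitution.
  T[0,:] = [+0.0000 -1.0857 -0.1714 -0.1714]
  T[1,:] = [+0.0000 +0.8198 -0.0134 +0.6397]
  T[2,:] = [+0.0000 -0.4511 -0.1042 +0.6363]
  T[3,:] = [+0.0000 +0.0322 -0.0474 -0.0040]
|λ(T)| sorted: 0.8642, 0.2169, 0.2169, 0.0000.
ρ = 0.8642; 0.8642 < 1, so it converges for any x₀.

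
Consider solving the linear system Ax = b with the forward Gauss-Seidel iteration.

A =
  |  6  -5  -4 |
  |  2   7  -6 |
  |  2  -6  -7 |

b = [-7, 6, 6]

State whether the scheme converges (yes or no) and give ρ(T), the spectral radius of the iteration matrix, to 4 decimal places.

Diagonal D = diag(6, 7, -7); L, U strict lower/upper.
Gauss-Seidel: T = -(D+L)⁻¹U, row 0 first, T[0,1] = -(-5)/(6) = +0.8333; later rows by forward substitution.
  T[0,:] = [+0.0000  +0.8333  +0.6667]
  T[1,:] = [+0.0000  -0.2381  +0.6667]
  T[2,:] = [+0.0000  +0.4422  -0.3810]
|λ(T)| sorted: 0.8571, 0.2381, 0.0000.
ρ(T) = max|λ| = 0.8571; 0.8571 < 1, so it converges for any x₀.

yes, ρ = 0.8571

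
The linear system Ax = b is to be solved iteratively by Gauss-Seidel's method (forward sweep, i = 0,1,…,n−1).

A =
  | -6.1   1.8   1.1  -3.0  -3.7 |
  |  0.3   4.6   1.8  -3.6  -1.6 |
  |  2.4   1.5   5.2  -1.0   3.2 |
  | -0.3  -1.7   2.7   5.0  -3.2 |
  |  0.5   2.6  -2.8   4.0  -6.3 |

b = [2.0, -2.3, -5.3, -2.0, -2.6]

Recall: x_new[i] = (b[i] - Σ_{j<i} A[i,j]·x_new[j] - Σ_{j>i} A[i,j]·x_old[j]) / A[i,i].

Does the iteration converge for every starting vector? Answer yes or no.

Diagonal D = diag(-6.1, 4.6, 5.2, 5, -6.3); L, U strict lower/upper.
Gauss-Seidel: T = -(D+L)⁻¹U, row 0 first, T[0,4] = -(-3.7)/(-6.1) = -0.6066; later rows by forward substitution.
  T[0,:] = [+0.0000  +0.2951  +0.1803  -0.4918  -0.6066]
  T[1,:] = [+0.0000  -0.0192  -0.4031  +0.8147  +0.3874]
  T[2,:] = [+0.0000  -0.1306  +0.0330  +0.1843  -0.4472]
  T[3,:] = [+0.0000  +0.0817  -0.1441  +0.1480  +0.9768]
  T[4,:] = [+0.0000  +0.1254  -0.2582  +0.3092  +0.9307]
moduli |λ_i(T)| = 1.3876, 0.2744, 0.0658, 0.0450, 0.0000.
spectral radius ρ = 1.3876; 1.3876 > 1 ⇒ diverges.

no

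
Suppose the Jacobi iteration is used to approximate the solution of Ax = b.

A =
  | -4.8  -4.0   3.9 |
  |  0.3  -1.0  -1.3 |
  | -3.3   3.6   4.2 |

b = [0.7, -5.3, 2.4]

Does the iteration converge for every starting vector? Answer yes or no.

no

Write A = D+L+U with D = diag(-4.8, -1, 4.2).
Jacobi T = -D⁻¹(L+U): T[1,0] = -(0.3)/(-1) = +0.3000; T[1,1] = 0.
  T[0,:] = [+0.0000 -0.8333 +0.8125]
  T[1,:] = [+0.3000 +0.0000 -1.3000]
  T[2,:] = [+0.7857 -0.8571 +0.0000]
|roots of det(T-λI)|: 1.4005, 0.8783, 0.5221.
spectral radius ρ = 1.4005; 1.4005 > 1: divergent.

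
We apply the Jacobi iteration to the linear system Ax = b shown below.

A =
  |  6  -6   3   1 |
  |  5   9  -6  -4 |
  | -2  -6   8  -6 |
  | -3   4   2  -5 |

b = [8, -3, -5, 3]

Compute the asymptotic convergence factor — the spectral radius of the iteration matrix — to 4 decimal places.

Let D = diag(6, 9, 8, -5); L, U the strict triangles.
Jacobi: T = -D⁻¹(L+U), T[3,0] = -(-3)/(-5) = -0.6000; T[3,3] = 0.
  T[0,:] = [+0.0000 +1.0000 -0.5000 -0.1667]
  T[1,:] = [-0.5556 +0.0000 +0.6667 +0.4444]
  T[2,:] = [+0.2500 +0.7500 +0.0000 +0.7500]
  T[3,:] = [-0.6000 +0.8000 +0.4000 +0.0000]
|eigenvalues of T|: 1.2088, 0.8177, 0.8177, 0.2200.
spectral radius ρ = 1.2088; 1.2088 > 1, so it fails to converge.

1.2088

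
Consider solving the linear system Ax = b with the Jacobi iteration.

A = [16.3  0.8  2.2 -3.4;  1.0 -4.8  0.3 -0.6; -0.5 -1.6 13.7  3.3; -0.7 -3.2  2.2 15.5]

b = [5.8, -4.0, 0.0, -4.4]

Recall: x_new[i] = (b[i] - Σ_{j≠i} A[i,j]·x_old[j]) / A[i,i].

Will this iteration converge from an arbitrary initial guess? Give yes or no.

yes

Split A = D + L + U, D = diag(16.3, -4.8, 13.7, 15.5).
Jacobi: T = -D⁻¹(L+U), T[0,3] = -(-3.4)/(16.3) = +0.2086; T[0,0] = 0.
  T[0,:] = [+0.0000  -0.0491  -0.1350  +0.2086]
  T[1,:] = [+0.2083  +0.0000  +0.0625  -0.1250]
  T[2,:] = [+0.0365  +0.1168  +0.0000  -0.2409]
  T[3,:] = [+0.0452  +0.2065  -0.1419  +0.0000]
|λ(T)| sorted: 0.2286, 0.1741, 0.1741, 0.1472.
ρ = 0.2286; 0.2286 < 1, so it converges for any x₀.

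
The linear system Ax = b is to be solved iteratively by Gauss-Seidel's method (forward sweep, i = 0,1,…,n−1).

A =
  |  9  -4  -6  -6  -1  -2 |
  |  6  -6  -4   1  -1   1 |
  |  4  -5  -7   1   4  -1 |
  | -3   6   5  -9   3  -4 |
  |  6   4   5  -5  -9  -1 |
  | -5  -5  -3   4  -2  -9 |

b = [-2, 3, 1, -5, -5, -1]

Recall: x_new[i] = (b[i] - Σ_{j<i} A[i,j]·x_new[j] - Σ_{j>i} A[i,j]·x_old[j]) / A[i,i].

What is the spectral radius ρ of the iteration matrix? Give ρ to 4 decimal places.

Split A = D + L + U, D = diag(9, -6, -7, -9, -9, -9).
GS T = -(D+L)⁻¹U: row 0 first, T[0,5] = -(-2)/(9) = +0.2222; later rows by forward substitution.
  T[0,:] = [+0.0000, +0.4444, +0.6667, +0.6667, +0.1111, +0.2222]
  T[1,:] = [+0.0000, +0.4444, +0.0000, +0.8333, -0.0556, +0.3889]
  T[2,:] = [+0.0000, -0.0635, +0.3810, -0.0714, +0.6746, -0.2937]
  T[3,:] = [+0.0000, +0.1129, -0.0106, +0.2937, +0.6340, -0.4224]
  T[4,:] = [+0.0000, +0.3958, +0.6620, +0.6120, +0.0719, +0.2814]
  T[5,:] = [+0.0000, -0.5105, -0.6492, -0.8150, +0.0101, -0.4919]
moduli |λ_i(T)| = 1.2994, 1.0694, 0.5732, 0.0922, 0.0119, 0.0000.
ρ(T) = max|λ| = 1.2994; 1.2994 > 1, so it fails to converge.

1.2994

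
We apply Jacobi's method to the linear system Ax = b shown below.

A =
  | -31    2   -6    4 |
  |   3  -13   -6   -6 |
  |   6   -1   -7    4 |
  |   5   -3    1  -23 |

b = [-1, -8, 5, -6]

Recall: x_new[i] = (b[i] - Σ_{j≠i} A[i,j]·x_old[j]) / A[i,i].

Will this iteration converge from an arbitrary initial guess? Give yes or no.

Let D = diag(-31, -13, -7, -23); L, U the strict triangles.
Jacobi T = -D⁻¹(L+U): T[3,0] = -(5)/(-23) = +0.2174; T[3,3] = 0.
  T[0,:] = [+0.0000  +0.0645  -0.1935  +0.1290]
  T[1,:] = [+0.2308  +0.0000  -0.4615  -0.4615]
  T[2,:] = [+0.8571  -0.1429  +0.0000  +0.5714]
  T[3,:] = [+0.2174  -0.1304  +0.0435  +0.0000]
moduli |λ_i(T)| = 0.3660, 0.3090, 0.2972, 0.2972.
ρ = 0.3660; 0.3660 < 1: convergent.

yes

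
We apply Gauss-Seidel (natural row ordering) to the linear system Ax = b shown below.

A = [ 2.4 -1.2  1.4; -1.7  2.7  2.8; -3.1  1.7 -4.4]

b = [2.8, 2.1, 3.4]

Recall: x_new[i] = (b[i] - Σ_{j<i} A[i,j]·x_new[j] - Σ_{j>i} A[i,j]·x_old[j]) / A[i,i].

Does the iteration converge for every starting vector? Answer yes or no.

yes

Diagonal D = diag(2.4, 2.7, -4.4); L, U strict lower/upper.
T_GS = -(D+L)⁻¹U: row 0 first, T[0,1] = -(-1.2)/(2.4) = +0.5000; later rows by forward substitution.
  T[0,:] = [+0.0000  +0.5000  -0.5833]
  T[1,:] = [+0.0000  +0.3148  -1.4043]
  T[2,:] = [+0.0000  -0.2306  -0.1316]
moduli |λ_i(T)| = 0.7029, 0.5197, 0.0000.
ρ(T) = max|λ| = 0.7029; 0.7029 < 1: convergent.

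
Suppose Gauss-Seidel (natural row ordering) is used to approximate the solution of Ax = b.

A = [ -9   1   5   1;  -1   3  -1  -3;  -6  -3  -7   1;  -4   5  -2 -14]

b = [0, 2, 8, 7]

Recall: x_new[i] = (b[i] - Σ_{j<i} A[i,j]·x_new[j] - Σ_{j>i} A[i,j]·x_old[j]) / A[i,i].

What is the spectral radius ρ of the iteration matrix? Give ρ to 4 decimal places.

Let D = diag(-9, 3, -7, -14); L, U the strict triangles.
Gauss-Seidel: T = -(D+L)⁻¹U, row 0 first, T[0,3] = -(1)/(-9) = +0.1111; later rows by forward substitution.
  T[0,:] = [+0.0000, +0.1111, +0.5556, +0.1111]
  T[1,:] = [+0.0000, +0.0370, +0.5185, +1.0370]
  T[2,:] = [+0.0000, -0.1111, -0.6984, -0.3968]
  T[3,:] = [+0.0000, -0.0026, +0.1262, +0.3953]
moduli |λ_i(T)| = 0.5771, 0.3024, 0.0087, 0.0000.
spectral radius ρ = 0.5771; 0.5771 < 1, so it converges for any x₀.

0.5771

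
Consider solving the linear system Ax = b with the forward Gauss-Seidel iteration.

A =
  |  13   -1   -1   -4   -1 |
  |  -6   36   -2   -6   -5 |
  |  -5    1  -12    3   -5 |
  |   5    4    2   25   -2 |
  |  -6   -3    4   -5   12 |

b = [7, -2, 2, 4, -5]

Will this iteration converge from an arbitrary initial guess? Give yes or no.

yes

A = D + L + U where D = diag(13, 36, -12, 25, 12).
GS T = -(D+L)⁻¹U: row 0 first, T[0,4] = -(-1)/(13) = +0.0769; later rows by forward substitution.
  T[0,:] = [+0.0000  +0.0769  +0.0769  +0.3077  +0.0769]
  T[1,:] = [+0.0000  +0.0128  +0.0684  +0.2179  +0.1517]
  T[2,:] = [+0.0000  -0.0310  -0.0264  +0.1400  -0.4361]
  T[3,:] = [+0.0000  -0.0150  -0.0242  -0.1076  +0.0752]
  T[4,:] = [+0.0000  +0.0458  +0.0542  +0.1168  +0.2531]
|eigenvalues of T|: 0.2267, 0.0822, 0.0822, 0.0279, 0.0000.
spectral radius ρ = 0.2267; 0.2267 < 1 ⇒ converges.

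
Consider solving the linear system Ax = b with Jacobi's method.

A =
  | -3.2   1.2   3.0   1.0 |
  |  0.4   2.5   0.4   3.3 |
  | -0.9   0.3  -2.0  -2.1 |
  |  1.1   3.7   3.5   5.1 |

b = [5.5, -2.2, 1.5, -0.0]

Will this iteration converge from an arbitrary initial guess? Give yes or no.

no

Let D = diag(-3.2, 2.5, -2, 5.1); L, U the strict triangles.
Jacobi: T = -D⁻¹(L+U), T[1,3] = -(3.3)/(2.5) = -1.3200; T[1,1] = 0.
  T[0,:] = [+0.0000 +0.3750 +0.9375 +0.3125]
  T[1,:] = [-0.1600 +0.0000 -0.1600 -1.3200]
  T[2,:] = [-0.4500 +0.1500 +0.0000 -1.0500]
  T[3,:] = [-0.2157 -0.7255 -0.6863 +0.0000]
moduli |λ_i(T)| = 1.2642, 0.9066, 0.4112, 0.4112.
spectral radius ρ = 1.2642; 1.2642 > 1, so it fails to converge.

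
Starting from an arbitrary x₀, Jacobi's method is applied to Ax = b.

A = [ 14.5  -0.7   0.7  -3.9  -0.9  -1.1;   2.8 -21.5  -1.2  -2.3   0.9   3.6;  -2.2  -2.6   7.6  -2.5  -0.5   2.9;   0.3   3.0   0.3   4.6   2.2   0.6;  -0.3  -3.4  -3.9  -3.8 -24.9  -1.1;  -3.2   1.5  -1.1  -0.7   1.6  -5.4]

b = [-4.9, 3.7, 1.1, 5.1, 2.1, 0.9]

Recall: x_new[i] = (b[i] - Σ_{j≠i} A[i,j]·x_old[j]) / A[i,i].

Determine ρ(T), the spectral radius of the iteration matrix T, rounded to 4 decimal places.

0.5944

Write A = D+L+U with D = diag(14.5, -21.5, 7.6, 4.6, -24.9, -5.4).
Jacobi: T = -D⁻¹(L+U), T[0,3] = -(-3.9)/(14.5) = +0.2690; T[0,0] = 0.
  T[0,:] = [+0.0000  +0.0483  -0.0483  +0.2690  +0.0621  +0.0759]
  T[1,:] = [+0.1302  +0.0000  -0.0558  -0.1070  +0.0419  +0.1674]
  T[2,:] = [+0.2895  +0.3421  +0.0000  +0.3289  +0.0658  -0.3816]
  T[3,:] = [-0.0652  -0.6522  -0.0652  +0.0000  -0.4783  -0.1304]
  T[4,:] = [-0.0120  -0.1365  -0.1566  -0.1526  +0.0000  -0.0442]
  T[5,:] = [-0.5926  +0.2778  -0.2037  -0.1296  +0.2963  +0.0000]
eigenvalue magnitudes: 0.5944, 0.4277, 0.4277, 0.3928, 0.3928, 0.0515.
ρ = 0.5944; 0.5944 < 1 ⇒ converges.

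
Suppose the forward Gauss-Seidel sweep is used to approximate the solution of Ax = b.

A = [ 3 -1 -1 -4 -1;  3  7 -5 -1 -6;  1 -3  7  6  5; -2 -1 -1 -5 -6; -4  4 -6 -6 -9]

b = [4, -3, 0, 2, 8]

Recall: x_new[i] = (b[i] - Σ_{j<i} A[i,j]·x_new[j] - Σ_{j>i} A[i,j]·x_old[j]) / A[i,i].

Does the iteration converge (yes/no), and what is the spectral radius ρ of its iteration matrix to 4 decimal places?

no, ρ = 1.2262

Diagonal D = diag(3, 7, 7, -5, -9); L, U strict lower/upper.
T_GS = -(D+L)⁻¹U: row 0 first, T[0,2] = -(-1)/(3) = +0.3333; later rows by forward substitution.
  T[0,:] = [+0.0000, +0.3333, +0.3333, +1.3333, +0.3333]
  T[1,:] = [+0.0000, -0.1429, +0.5714, -0.4286, +0.7143]
  T[2,:] = [+0.0000, -0.1088, +0.1973, -1.2313, -0.4558]
  T[3,:] = [+0.0000, -0.0830, -0.2871, -0.2014, -1.3850]
  T[4,:] = [+0.0000, -0.0837, +0.1657, +0.1720, +1.3965]
|eigenvalues of T|: 1.2262, 0.6197, 0.3785, 0.3785, 0.0000.
spectral radius ρ = 1.2262; 1.2262 > 1 ⇒ diverges.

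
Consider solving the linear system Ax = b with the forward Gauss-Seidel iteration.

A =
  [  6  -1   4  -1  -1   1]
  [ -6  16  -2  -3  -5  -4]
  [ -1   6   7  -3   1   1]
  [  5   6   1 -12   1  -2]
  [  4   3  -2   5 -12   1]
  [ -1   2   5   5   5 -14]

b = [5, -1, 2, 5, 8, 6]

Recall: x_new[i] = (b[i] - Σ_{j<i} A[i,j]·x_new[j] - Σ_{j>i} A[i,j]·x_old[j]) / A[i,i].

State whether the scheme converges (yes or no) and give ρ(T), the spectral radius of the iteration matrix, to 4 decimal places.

yes, ρ = 0.8392

Split A = D + L + U, D = diag(6, 16, 7, -12, -12, -14).
T_GS = -(D+L)⁻¹U: row 0 first, T[0,4] = -(-1)/(6) = +0.1667; later rows by forward substitution.
  T[0,:] = [+0.0000, +0.1667, -0.6667, +0.1667, +0.1667, -0.1667]
  T[1,:] = [+0.0000, +0.0625, -0.1250, +0.2500, +0.3750, +0.1875]
  T[2,:] = [+0.0000, -0.0298, +0.0119, +0.2381, -0.4405, -0.3274]
  T[3,:] = [+0.0000, +0.0982, -0.3393, +0.2143, +0.3036, -0.1696]
  T[4,:] = [+0.0000, +0.1171, -0.3968, +0.1677, +0.3492, +0.0585]
  T[5,:] = [+0.0000, +0.0633, -0.2289, +0.2453, +0.1175, -0.1179]
eigenvalue magnitudes: 0.8392, 0.2227, 0.1400, 0.1400, 0.0012, 0.0000.
spectral radius ρ = 0.8392; 0.8392 < 1 ⇒ converges.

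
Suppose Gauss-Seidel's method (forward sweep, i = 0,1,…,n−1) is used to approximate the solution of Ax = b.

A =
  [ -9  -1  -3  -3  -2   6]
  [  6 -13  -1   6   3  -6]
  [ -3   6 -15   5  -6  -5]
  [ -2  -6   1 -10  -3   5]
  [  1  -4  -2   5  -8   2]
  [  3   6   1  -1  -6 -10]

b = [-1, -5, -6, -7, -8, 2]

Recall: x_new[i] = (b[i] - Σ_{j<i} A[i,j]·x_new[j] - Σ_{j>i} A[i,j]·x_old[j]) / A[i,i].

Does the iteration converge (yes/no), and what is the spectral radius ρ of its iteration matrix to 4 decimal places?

no, ρ = 1.2260

Let D = diag(-9, -13, -15, -10, -8, -10); L, U the strict triangles.
GS T = -(D+L)⁻¹U: row 0 first, T[0,3] = -(-3)/(-9) = -0.3333; later rows by forward substitution.
  T[0,:] = [+0.0000, -0.1111, -0.3333, -0.3333, -0.2222, +0.6667]
  T[1,:] = [+0.0000, -0.0513, -0.2308, +0.3077, +0.1282, -0.1538]
  T[2,:] = [+0.0000, +0.0017, -0.0256, +0.5231, -0.3043, -0.5282]
  T[3,:] = [+0.0000, +0.0532, +0.2026, -0.0656, -0.3629, +0.4062]
  T[4,:] = [+0.0000, +0.0446, +0.2067, -0.3673, -0.2426, +0.7962]
  T[5,:] = [+0.0000, -0.0960, -0.3853, +0.3639, +0.1617, -0.4634]
eigenvalue magnitudes: 1.2260, 0.4111, 0.0686, 0.0686, 0.0270, 0.0000.
ρ = 1.2260; 1.2260 > 1 ⇒ diverges.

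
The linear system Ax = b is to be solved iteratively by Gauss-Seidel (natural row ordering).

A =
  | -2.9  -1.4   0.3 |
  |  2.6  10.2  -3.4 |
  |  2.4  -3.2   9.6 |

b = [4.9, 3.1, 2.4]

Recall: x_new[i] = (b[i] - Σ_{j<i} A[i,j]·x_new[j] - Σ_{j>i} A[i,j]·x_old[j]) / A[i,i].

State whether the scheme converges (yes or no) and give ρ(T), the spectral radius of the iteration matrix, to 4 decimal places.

A = D + L + U where D = diag(-2.9, 10.2, 9.6).
GS T = -(D+L)⁻¹U: row 0 first, T[0,2] = -(0.3)/(-2.9) = +0.1034; later rows by forward substitution.
  T[0,:] = [+0.0000  -0.4828  +0.1034]
  T[1,:] = [+0.0000  +0.1231  +0.3070]
  T[2,:] = [+0.0000  +0.1617  +0.0765]
|eigenvalues of T|: 0.3238, 0.1243, 0.0000.
spectral radius ρ = 0.3238; 0.3238 < 1 ⇒ converges.

yes, ρ = 0.3238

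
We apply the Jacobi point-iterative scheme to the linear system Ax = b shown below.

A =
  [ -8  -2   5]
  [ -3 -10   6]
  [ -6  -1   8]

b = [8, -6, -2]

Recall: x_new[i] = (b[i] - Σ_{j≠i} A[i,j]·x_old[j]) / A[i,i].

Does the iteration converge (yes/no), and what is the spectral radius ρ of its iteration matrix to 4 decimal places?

Split A = D + L + U, D = diag(-8, -10, 8).
Jacobi T = -D⁻¹(L+U): T[2,1] = -(-1)/(8) = +0.1250; T[2,2] = 0.
  T[0,:] = [+0.0000  -0.2500  +0.6250]
  T[1,:] = [-0.3000  +0.0000  +0.6000]
  T[2,:] = [+0.7500  +0.1250  +0.0000]
|roots of det(T-λI)|: 0.8794, 0.6366, 0.2428.
ρ(T) = max|λ| = 0.8794; 0.8794 < 1, so it converges for any x₀.

yes, ρ = 0.8794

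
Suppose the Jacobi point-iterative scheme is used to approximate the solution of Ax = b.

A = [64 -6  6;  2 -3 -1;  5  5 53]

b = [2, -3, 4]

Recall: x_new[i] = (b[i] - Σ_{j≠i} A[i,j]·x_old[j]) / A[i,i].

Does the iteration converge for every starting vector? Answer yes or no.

Write A = D+L+U with D = diag(64, -3, 53).
Jacobi: T = -D⁻¹(L+U), T[0,1] = -(-6)/(64) = +0.0938; T[0,0] = 0.
  T[0,:] = [+0.0000 +0.0938 -0.0938]
  T[1,:] = [+0.6667 +0.0000 -0.3333]
  T[2,:] = [-0.0943 -0.0943 +0.0000]
|roots of det(T-λI)|: 0.3571, 0.2630, 0.0942.
ρ(T) = max|λ| = 0.3571; 0.3571 < 1: convergent.

yes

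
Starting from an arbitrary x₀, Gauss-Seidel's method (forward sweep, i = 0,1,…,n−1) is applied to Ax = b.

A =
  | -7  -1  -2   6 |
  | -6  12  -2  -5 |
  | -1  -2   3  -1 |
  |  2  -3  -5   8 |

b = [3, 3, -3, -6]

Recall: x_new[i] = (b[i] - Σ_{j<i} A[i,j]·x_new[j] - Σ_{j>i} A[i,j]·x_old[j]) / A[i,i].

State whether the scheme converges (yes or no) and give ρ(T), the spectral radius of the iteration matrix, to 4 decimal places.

Diagonal D = diag(-7, 12, 3, 8); L, U strict lower/upper.
GS T = -(D+L)⁻¹U: row 0 first, T[0,3] = -(6)/(-7) = +0.8571; later rows by forward substitution.
  T[0,:] = [+0.0000 -0.1429 -0.2857 +0.8571]
  T[1,:] = [+0.0000 -0.0714 +0.0238 +0.8452]
  T[2,:] = [+0.0000 -0.0952 -0.0794 +1.1825]
  T[3,:] = [+0.0000 -0.0506 +0.0308 +0.8418]
|roots of det(T-λI)|: 0.8296, 0.1184, 0.0202, 0.0000.
ρ = 0.8296; 0.8296 < 1 ⇒ converges.

yes, ρ = 0.8296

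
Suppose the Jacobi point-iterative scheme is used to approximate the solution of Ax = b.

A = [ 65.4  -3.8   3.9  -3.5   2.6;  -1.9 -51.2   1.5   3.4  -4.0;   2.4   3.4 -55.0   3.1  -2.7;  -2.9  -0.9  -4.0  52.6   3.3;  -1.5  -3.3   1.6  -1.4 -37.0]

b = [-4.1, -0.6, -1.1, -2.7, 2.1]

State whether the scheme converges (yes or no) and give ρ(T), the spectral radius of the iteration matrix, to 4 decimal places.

Split A = D + L + U, D = diag(65.4, -51.2, -55, 52.6, -37).
Jacobi: T = -D⁻¹(L+U), T[2,3] = -(3.1)/(-55) = +0.0564; T[2,2] = 0.
  T[0,:] = [+0.0000 +0.0581 -0.0596 +0.0535 -0.0398]
  T[1,:] = [-0.0371 +0.0000 +0.0293 +0.0664 -0.0781]
  T[2,:] = [+0.0436 +0.0618 +0.0000 +0.0564 -0.0491]
  T[3,:] = [+0.0551 +0.0171 +0.0760 +0.0000 -0.0627]
  T[4,:] = [-0.0405 -0.0892 +0.0432 -0.0378 +0.0000]
moduli |λ_i(T)| = 0.1504, 0.0820, 0.0820, 0.0227, 0.0227.
ρ(T) = max|λ| = 0.1504; 0.1504 < 1, so it converges for any x₀.

yes, ρ = 0.1504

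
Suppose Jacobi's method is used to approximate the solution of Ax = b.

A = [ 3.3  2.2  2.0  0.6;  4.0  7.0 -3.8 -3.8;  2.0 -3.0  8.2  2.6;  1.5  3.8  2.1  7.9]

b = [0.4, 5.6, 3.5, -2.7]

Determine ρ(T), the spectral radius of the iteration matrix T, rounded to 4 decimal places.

0.9118

Let D = diag(3.3, 7, 8.2, 7.9); L, U the strict triangles.
Jacobi T = -D⁻¹(L+U): T[1,2] = -(-3.8)/(7) = +0.5429; T[1,1] = 0.
  T[0,:] = [+0.0000, -0.6667, -0.6061, -0.1818]
  T[1,:] = [-0.5714, +0.0000, +0.5429, +0.5429]
  T[2,:] = [-0.2439, +0.3659, +0.0000, -0.3171]
  T[3,:] = [-0.1899, -0.4810, -0.2658, +0.0000]
|roots of det(T-λI)|: 0.9118, 0.4561, 0.4561, 0.0441.
spectral radius ρ = 0.9118; 0.9118 < 1 ⇒ converges.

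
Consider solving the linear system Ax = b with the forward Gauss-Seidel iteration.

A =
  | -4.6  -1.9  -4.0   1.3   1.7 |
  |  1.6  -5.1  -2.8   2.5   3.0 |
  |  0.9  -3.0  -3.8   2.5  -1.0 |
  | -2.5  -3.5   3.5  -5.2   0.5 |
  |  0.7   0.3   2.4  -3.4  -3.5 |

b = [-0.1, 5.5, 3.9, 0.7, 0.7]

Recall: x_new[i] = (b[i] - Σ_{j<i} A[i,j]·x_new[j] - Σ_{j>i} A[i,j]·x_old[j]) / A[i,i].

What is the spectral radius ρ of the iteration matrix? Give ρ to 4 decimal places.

A = D + L + U where D = diag(-4.6, -5.1, -3.8, -5.2, -3.5).
T_GS = -(D+L)⁻¹U: row 0 first, T[0,2] = -(-4)/(-4.6) = -0.8696; later rows by forward substitution.
  T[0,:] = [+0.0000, -0.4130, -0.8696, +0.2826, +0.3696]
  T[1,:] = [+0.0000, -0.1296, -0.8218, +0.5789, +0.7042]
  T[2,:] = [+0.0000, +0.0045, +0.4429, +0.2678, -0.7316]
  T[3,:] = [+0.0000, +0.2888, +1.2693, -0.3452, -1.0479]
  T[4,:] = [+0.0000, -0.3712, -1.1737, +0.6251, +0.6506]
|roots of det(T-λI)|: 1.1665, 0.5431, 0.0673, 0.0673, 0.0000.
ρ = 1.1665; 1.1665 > 1: divergent.

1.1665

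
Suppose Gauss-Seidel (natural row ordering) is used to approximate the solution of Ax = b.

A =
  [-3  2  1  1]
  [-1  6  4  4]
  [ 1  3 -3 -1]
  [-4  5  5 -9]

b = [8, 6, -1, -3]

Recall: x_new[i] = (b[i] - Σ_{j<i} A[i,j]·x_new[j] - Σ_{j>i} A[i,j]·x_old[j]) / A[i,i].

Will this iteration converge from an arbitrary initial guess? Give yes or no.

Diagonal D = diag(-3, 6, -3, -9); L, U strict lower/upper.
GS T = -(D+L)⁻¹U: row 0 first, T[0,3] = -(1)/(-3) = +0.3333; later rows by forward substitution.
  T[0,:] = [+0.0000 +0.6667 +0.3333 +0.3333]
  T[1,:] = [+0.0000 +0.1111 -0.6111 -0.6111]
  T[2,:] = [+0.0000 +0.3333 -0.5000 -0.8333]
  T[3,:] = [+0.0000 -0.0494 -0.7654 -0.9506]
eigenvalue magnitudes: 1.4719, 0.2115, 0.2115, 0.0000.
ρ = 1.4719; 1.4719 > 1: divergent.

no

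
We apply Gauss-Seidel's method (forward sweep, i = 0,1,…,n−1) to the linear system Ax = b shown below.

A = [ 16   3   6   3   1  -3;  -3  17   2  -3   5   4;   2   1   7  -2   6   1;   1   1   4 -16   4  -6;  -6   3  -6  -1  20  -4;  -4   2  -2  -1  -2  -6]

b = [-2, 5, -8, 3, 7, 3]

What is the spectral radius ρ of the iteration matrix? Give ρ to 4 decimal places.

0.5610

Write A = D+L+U with D = diag(16, 17, 7, -16, 20, -6).
T_GS = -(D+L)⁻¹U: row 0 first, T[0,3] = -(3)/(16) = -0.1875; later rows by forward substitution.
  T[0,:] = [+0.0000  -0.1875  -0.3750  -0.1875  -0.0625  +0.1875]
  T[1,:] = [+0.0000  -0.0331  -0.1838  +0.1434  -0.3051  -0.2022]
  T[2,:] = [+0.0000  +0.0583  +0.1334  +0.3188  -0.7957  -0.1675]
  T[3,:] = [+0.0000  +0.0008  -0.0016  +0.0769  +0.0281  -0.4178]
  T[4,:] = [+0.0000  -0.0338  -0.0450  +0.0217  -0.2103  +0.2154]
  T[5,:] = [+0.0000  +0.1057  +0.1595  +0.0465  +0.2706  -0.1387]
eigenvalue magnitudes: 0.5610, 0.3612, 0.3612, 0.0536, 0.0536, 0.0000.
ρ = 0.5610; 0.5610 < 1, so it converges for any x₀.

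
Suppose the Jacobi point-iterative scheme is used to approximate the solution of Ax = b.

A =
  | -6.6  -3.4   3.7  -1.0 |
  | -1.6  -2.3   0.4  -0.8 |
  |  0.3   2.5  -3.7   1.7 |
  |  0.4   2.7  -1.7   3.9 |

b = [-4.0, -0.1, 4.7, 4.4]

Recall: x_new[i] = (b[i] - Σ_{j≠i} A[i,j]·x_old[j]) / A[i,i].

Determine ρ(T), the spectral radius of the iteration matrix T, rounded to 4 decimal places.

1.2222

Split A = D + L + U, D = diag(-6.6, -2.3, -3.7, 3.9).
Jacobi T = -D⁻¹(L+U): T[1,0] = -(-1.6)/(-2.3) = -0.6957; T[1,1] = 0.
  T[0,:] = [+0.0000 -0.5152 +0.5606 -0.1515]
  T[1,:] = [-0.6957 +0.0000 +0.1739 -0.3478]
  T[2,:] = [+0.0811 +0.6757 +0.0000 +0.4595]
  T[3,:] = [-0.1026 -0.6923 +0.4359 +0.0000]
|λ(T)| sorted: 1.2222, 0.5255, 0.3868, 0.3868.
ρ(T) = max|λ| = 1.2222; 1.2222 > 1: divergent.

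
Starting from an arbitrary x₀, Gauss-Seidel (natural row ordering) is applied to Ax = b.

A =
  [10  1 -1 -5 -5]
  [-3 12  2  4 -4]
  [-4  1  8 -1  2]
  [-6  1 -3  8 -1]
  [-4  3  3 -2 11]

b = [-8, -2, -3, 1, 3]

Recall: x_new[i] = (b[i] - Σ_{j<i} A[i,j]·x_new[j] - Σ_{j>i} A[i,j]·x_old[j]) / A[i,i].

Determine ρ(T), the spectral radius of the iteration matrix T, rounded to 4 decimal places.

0.7999

Split A = D + L + U, D = diag(10, 12, 8, 8, 11).
T_GS = -(D+L)⁻¹U: row 0 first, T[0,4] = -(-5)/(10) = +0.5000; later rows by forward substitution.
  T[0,:] = [+0.0000 -0.1000 +0.1000 +0.5000 +0.5000]
  T[1,:] = [+0.0000 -0.0250 -0.1417 -0.2083 +0.4583]
  T[2,:] = [+0.0000 -0.0469 +0.0677 +0.4010 -0.0573]
  T[3,:] = [+0.0000 -0.0895 +0.1181 +0.5514 +0.4212]
  T[4,:] = [+0.0000 -0.0330 +0.0780 +0.2295 +0.1490]
moduli |λ_i(T)| = 0.7999, 0.0730, 0.0730, 0.0222, 0.0000.
spectral radius ρ = 0.7999; 0.7999 < 1 ⇒ converges.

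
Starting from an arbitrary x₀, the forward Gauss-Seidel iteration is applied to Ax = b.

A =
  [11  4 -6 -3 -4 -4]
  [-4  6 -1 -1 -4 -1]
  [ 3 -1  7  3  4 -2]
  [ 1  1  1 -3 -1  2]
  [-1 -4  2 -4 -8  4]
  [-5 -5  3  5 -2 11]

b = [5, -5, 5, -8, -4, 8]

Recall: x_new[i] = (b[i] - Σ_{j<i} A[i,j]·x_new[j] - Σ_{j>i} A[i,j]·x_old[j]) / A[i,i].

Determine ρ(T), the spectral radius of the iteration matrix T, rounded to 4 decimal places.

Write A = D+L+U with D = diag(11, 6, 7, -3, -8, 11).
Gauss-Seidel: T = -(D+L)⁻¹U, row 0 first, T[0,3] = -(-3)/(11) = +0.2727; later rows by forward substitution.
  T[0,:] = [+0.0000  -0.3636  +0.5455  +0.2727  +0.3636  +0.3636]
  T[1,:] = [+0.0000  -0.2424  +0.5303  +0.3485  +0.9091  +0.4091]
  T[2,:] = [+0.0000  +0.1212  -0.1580  -0.4957  -0.5974  +0.1883]
  T[3,:] = [+0.0000  -0.1616  +0.3059  +0.0418  -0.1082  +0.9870]
  T[4,:] = [+0.0000  +0.2778  -0.5258  -0.3532  -0.5952  -0.1964]
  T[5,:] = [+0.0000  -0.1846  +0.2974  +0.3343  +0.6824  -0.1845]
eigenvalue magnitudes: 1.3697, 0.2731, 0.2731, 0.1388, 0.1388, 0.0000.
ρ = 1.3697; 1.3697 > 1 ⇒ diverges.

1.3697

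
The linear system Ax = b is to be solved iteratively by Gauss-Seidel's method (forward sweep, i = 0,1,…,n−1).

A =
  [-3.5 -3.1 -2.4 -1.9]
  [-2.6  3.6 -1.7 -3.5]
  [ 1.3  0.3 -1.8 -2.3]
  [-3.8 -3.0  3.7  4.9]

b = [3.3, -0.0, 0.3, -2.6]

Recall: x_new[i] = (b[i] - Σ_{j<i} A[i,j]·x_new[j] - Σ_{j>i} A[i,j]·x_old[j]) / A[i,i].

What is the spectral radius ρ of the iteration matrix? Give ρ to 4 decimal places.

1.1353

Split A = D + L + U, D = diag(-3.5, 3.6, -1.8, 4.9).
Gauss-Seidel: T = -(D+L)⁻¹U, row 0 first, T[0,2] = -(-2.4)/(-3.5) = -0.6857; later rows by forward substitution.
  T[0,:] = [+0.0000 -0.8857 -0.6857 -0.5429]
  T[1,:] = [+0.0000 -0.6397 -0.0230 +0.5802]
  T[2,:] = [+0.0000 -0.7463 -0.4991 -1.5731]
  T[3,:] = [+0.0000 -0.5150 -0.1690 +1.1221]
|roots of det(T-λI)|: 1.1353, 0.6042, 0.6042, 0.0000.
spectral radius ρ = 1.1353; 1.1353 > 1: divergent.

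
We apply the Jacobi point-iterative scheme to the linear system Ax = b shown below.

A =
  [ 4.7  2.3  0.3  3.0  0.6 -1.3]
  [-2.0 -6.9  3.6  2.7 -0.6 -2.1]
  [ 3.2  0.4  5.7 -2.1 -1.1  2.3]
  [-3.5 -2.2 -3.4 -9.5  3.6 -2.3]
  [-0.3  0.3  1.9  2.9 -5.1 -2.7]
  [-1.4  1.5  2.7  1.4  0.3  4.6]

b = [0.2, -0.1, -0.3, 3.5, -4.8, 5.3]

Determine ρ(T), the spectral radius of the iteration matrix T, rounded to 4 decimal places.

1.2378

Let D = diag(4.7, -6.9, 5.7, -9.5, -5.1, 4.6); L, U the strict triangles.
Jacobi T = -D⁻¹(L+U): T[0,3] = -(3)/(4.7) = -0.6383; T[0,0] = 0.
  T[0,:] = [+0.0000 -0.4894 -0.0638 -0.6383 -0.1277 +0.2766]
  T[1,:] = [-0.2899 +0.0000 +0.5217 +0.3913 -0.0870 -0.3043]
  T[2,:] = [-0.5614 -0.0702 +0.0000 +0.3684 +0.1930 -0.4035]
  T[3,:] = [-0.3684 -0.2316 -0.3579 +0.0000 +0.3789 -0.2421]
  T[4,:] = [-0.0588 +0.0588 +0.3725 +0.5686 +0.0000 -0.5294]
  T[5,:] = [+0.3043 -0.3261 -0.5870 -0.3043 -0.0652 +0.0000]
|roots of det(T-λI)|: 1.2378, 0.5062, 0.5062, 0.2626, 0.0923, 0.0923.
ρ = 1.2378; 1.2378 > 1, so it fails to converge.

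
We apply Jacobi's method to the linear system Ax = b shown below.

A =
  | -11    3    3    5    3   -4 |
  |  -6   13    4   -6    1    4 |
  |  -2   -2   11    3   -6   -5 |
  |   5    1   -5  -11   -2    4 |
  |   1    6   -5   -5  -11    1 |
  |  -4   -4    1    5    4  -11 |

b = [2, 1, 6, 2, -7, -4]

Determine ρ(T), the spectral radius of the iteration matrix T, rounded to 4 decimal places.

A = D + L + U where D = diag(-11, 13, 11, -11, -11, -11).
Jacobi: T = -D⁻¹(L+U), T[0,4] = -(3)/(-11) = +0.2727; T[0,0] = 0.
  T[0,:] = [+0.0000  +0.2727  +0.2727  +0.4545  +0.2727  -0.3636]
  T[1,:] = [+0.4615  +0.0000  -0.3077  +0.4615  -0.0769  -0.3077]
  T[2,:] = [+0.1818  +0.1818  +0.0000  -0.2727  +0.5455  +0.4545]
  T[3,:] = [+0.4545  +0.0909  -0.4545  +0.0000  -0.1818  +0.3636]
  T[4,:] = [+0.0909  +0.5455  -0.4545  -0.4545  +0.0000  +0.0909]
  T[5,:] = [-0.3636  -0.3636  +0.0909  +0.4545  +0.3636  +0.0000]
moduli |λ_i(T)| = 1.1575, 0.6996, 0.5872, 0.5872, 0.4226, 0.3484.
ρ = 1.1575; 1.1575 > 1: divergent.

1.1575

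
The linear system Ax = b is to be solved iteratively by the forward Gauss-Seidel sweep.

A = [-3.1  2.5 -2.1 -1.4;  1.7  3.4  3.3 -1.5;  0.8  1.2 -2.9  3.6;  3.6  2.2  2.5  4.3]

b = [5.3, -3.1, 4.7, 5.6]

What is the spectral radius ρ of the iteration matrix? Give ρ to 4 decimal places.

1.5370

Diagonal D = diag(-3.1, 3.4, -2.9, 4.3); L, U strict lower/upper.
Gauss-Seidel: T = -(D+L)⁻¹U, row 0 first, T[0,2] = -(-2.1)/(-3.1) = -0.6774; later rows by forward substitution.
  T[0,:] = [+0.0000  +0.8065  -0.6774  -0.4516]
  T[1,:] = [+0.0000  -0.4032  -0.6319  +0.6670]
  T[2,:] = [+0.0000  +0.0556  -0.4483  +1.3928]
  T[3,:] = [+0.0000  -0.5012  +1.1511  -0.7729]
eigenvalue magnitudes: 1.5370, 0.7726, 0.6851, 0.0000.
ρ = 1.5370; 1.5370 > 1, so it fails to converge.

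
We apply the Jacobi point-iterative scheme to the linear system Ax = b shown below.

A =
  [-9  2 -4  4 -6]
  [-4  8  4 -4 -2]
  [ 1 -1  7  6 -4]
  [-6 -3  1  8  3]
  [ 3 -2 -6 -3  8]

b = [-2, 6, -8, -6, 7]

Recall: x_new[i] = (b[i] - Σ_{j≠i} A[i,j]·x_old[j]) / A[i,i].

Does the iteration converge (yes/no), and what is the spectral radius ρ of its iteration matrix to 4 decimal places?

Diagonal D = diag(-9, 8, 7, 8, 8); L, U strict lower/upper.
Jacobi: T = -D⁻¹(L+U), T[1,0] = -(-4)/(8) = +0.5000; T[1,1] = 0.
  T[0,:] = [+0.0000  +0.2222  -0.4444  +0.4444  -0.6667]
  T[1,:] = [+0.5000  +0.0000  -0.5000  +0.5000  +0.2500]
  T[2,:] = [-0.1429  +0.1429  +0.0000  -0.8571  +0.5714]
  T[3,:] = [+0.7500  +0.3750  -0.1250  +0.0000  -0.3750]
  T[4,:] = [-0.3750  +0.2500  +0.7500  +0.3750  +0.0000]
eigenvalue magnitudes: 1.2641, 0.8114, 0.6929, 0.6929, 0.5689.
ρ = 1.2641; 1.2641 > 1: divergent.

no, ρ = 1.2641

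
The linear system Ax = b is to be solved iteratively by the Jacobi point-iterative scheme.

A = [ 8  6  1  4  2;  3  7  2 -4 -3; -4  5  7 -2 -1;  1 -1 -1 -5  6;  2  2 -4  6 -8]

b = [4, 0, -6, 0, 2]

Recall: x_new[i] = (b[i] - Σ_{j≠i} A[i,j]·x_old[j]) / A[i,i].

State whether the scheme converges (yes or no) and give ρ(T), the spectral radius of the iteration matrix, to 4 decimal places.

no, ρ = 1.1971

Diagonal D = diag(8, 7, 7, -5, -8); L, U strict lower/upper.
Jacobi T = -D⁻¹(L+U): T[1,3] = -(-4)/(7) = +0.5714; T[1,1] = 0.
  T[0,:] = [+0.0000 -0.7500 -0.1250 -0.5000 -0.2500]
  T[1,:] = [-0.4286 +0.0000 -0.2857 +0.5714 +0.4286]
  T[2,:] = [+0.5714 -0.7143 +0.0000 +0.2857 +0.1429]
  T[3,:] = [+0.2000 -0.2000 -0.2000 +0.0000 +1.2000]
  T[4,:] = [+0.2500 +0.2500 -0.5000 +0.7500 +0.0000]
|eigenvalues of T|: 1.1971, 0.9512, 0.7046, 0.6830, 0.6830.
spectral radius ρ = 1.1971; 1.1971 > 1, so it fails to converge.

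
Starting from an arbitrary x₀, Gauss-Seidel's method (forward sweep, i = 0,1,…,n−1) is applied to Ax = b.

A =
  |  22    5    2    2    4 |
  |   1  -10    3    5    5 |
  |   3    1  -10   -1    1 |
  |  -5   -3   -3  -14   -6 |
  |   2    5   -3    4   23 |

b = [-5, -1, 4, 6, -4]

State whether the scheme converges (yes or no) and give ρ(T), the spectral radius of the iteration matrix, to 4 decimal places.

Write A = D+L+U with D = diag(22, -10, -10, -14, 23).
T_GS = -(D+L)⁻¹U: row 0 first, T[0,3] = -(2)/(22) = -0.0909; later rows by forward substitution.
  T[0,:] = [+0.0000  -0.2273  -0.0909  -0.0909  -0.1818]
  T[1,:] = [+0.0000  -0.0227  +0.2909  +0.4909  +0.4818]
  T[2,:] = [+0.0000  -0.0705  +0.0018  -0.0782  +0.0936]
  T[3,:] = [+0.0000  +0.1011  -0.0303  -0.0560  -0.4869]
  T[4,:] = [+0.0000  -0.0021  -0.0498  -0.0993  +0.0080]
eigenvalue magnitudes: 0.3438, 0.1834, 0.0635, 0.0635, 0.0000.
ρ = 0.3438; 0.3438 < 1, so it converges for any x₀.

yes, ρ = 0.3438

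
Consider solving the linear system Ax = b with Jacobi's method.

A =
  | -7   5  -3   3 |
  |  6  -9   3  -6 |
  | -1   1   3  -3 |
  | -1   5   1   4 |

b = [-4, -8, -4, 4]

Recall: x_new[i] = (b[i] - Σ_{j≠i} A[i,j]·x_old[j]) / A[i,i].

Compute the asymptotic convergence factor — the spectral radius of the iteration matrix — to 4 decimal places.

1.3833

A = D + L + U where D = diag(-7, -9, 3, 4).
Jacobi: T = -D⁻¹(L+U), T[0,1] = -(5)/(-7) = +0.7143; T[0,0] = 0.
  T[0,:] = [+0.0000  +0.7143  -0.4286  +0.4286]
  T[1,:] = [+0.6667  +0.0000  +0.3333  -0.6667]
  T[2,:] = [+0.3333  -0.3333  +0.0000  +1.0000]
  T[3,:] = [+0.2500  -1.2500  -0.2500  +0.0000]
moduli |λ_i(T)| = 1.3833, 0.8528, 0.7405, 0.7405.
ρ = 1.3833; 1.3833 > 1, so it fails to converge.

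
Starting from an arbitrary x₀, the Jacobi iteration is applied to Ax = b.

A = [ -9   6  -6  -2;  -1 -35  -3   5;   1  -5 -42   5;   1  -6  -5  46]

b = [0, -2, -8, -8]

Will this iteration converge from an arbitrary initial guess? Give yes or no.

yes

A = D + L + U where D = diag(-9, -35, -42, 46).
Jacobi: T = -D⁻¹(L+U), T[3,0] = -(1)/(46) = -0.0217; T[3,3] = 0.
  T[0,:] = [+0.0000  +0.6667  -0.6667  -0.2222]
  T[1,:] = [-0.0286  +0.0000  -0.0857  +0.1429]
  T[2,:] = [+0.0238  -0.1190  +0.0000  +0.1190]
  T[3,:] = [-0.0217  +0.1304  +0.1087  +0.0000]
eigenvalue magnitudes: 0.2382, 0.1758, 0.1758, 0.1241.
spectral radius ρ = 0.2382; 0.2382 < 1, so it converges for any x₀.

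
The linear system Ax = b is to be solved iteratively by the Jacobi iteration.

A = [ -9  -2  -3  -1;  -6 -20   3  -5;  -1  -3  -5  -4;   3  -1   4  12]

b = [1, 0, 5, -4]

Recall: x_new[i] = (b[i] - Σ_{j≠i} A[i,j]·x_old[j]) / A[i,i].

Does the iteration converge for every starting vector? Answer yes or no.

A = D + L + U where D = diag(-9, -20, -5, 12).
Jacobi: T = -D⁻¹(L+U), T[2,1] = -(-3)/(-5) = -0.6000; T[2,2] = 0.
  T[0,:] = [+0.0000  -0.2222  -0.3333  -0.1111]
  T[1,:] = [-0.3000  +0.0000  +0.1500  -0.2500]
  T[2,:] = [-0.2000  -0.6000  +0.0000  -0.8000]
  T[3,:] = [-0.2500  +0.0833  -0.3333  +0.0000]
|λ(T)| sorted: 0.7565, 0.5203, 0.5203, 0.0199.
ρ = 0.7565; 0.7565 < 1: convergent.

yes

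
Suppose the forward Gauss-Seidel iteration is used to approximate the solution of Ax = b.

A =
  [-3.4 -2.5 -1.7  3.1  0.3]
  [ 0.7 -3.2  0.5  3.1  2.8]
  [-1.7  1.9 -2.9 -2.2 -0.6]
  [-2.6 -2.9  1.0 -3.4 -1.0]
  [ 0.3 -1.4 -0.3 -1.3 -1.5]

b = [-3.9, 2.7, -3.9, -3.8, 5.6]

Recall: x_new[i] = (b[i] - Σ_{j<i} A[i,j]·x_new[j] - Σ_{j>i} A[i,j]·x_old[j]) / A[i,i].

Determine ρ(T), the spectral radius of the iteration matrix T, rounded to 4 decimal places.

Split A = D + L + U, D = diag(-3.4, -3.2, -2.9, -3.4, -1.5).
T_GS = -(D+L)⁻¹U: row 0 first, T[0,4] = -(0.3)/(-3.4) = +0.0882; later rows by forward substitution.
  T[0,:] = [+0.0000 -0.7353 -0.5000 +0.9118 +0.0882]
  T[1,:] = [+0.0000 -0.1608 +0.0469 +1.1682 +0.8943]
  T[2,:] = [+0.0000 +0.3257 +0.3238 -0.5277 +0.3273]
  T[3,:] = [+0.0000 +0.7953 +0.4376 -1.8489 -1.0281]
  T[4,:] = [+0.0000 -0.7513 -0.5878 +0.7999 +0.0085]
|eigenvalues of T|: 1.3774, 0.4323, 0.4323, 0.0199, 0.0000.
spectral radius ρ = 1.3774; 1.3774 > 1, so it fails to converge.

1.3774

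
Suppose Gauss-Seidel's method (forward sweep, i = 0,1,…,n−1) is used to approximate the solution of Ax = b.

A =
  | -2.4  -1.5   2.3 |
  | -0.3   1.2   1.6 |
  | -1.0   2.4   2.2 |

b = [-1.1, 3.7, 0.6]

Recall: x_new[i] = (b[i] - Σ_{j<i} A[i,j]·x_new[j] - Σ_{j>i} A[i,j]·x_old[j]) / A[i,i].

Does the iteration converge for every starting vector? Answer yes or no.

no

Diagonal D = diag(-2.4, 1.2, 2.2); L, U strict lower/upper.
Gauss-Seidel: T = -(D+L)⁻¹U, row 0 first, T[0,2] = -(2.3)/(-2.4) = +0.9583; later rows by forward substitution.
  T[0,:] = [+0.0000 -0.6250 +0.9583]
  T[1,:] = [+0.0000 -0.1562 -1.0938]
  T[2,:] = [+0.0000 -0.1136 +1.6288]
|λ(T)| sorted: 1.6959, 0.2234, 0.0000.
spectral radius ρ = 1.6959; 1.6959 > 1 ⇒ diverges.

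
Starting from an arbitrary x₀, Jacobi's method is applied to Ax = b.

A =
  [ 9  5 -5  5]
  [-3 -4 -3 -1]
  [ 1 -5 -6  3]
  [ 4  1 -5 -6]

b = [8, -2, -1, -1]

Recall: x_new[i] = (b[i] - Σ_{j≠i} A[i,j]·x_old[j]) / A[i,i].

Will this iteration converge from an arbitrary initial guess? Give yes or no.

Write A = D+L+U with D = diag(9, -4, -6, -6).
Jacobi: T = -D⁻¹(L+U), T[2,1] = -(-5)/(-6) = -0.8333; T[2,2] = 0.
  T[0,:] = [+0.0000, -0.5556, +0.5556, -0.5556]
  T[1,:] = [-0.7500, +0.0000, -0.7500, -0.2500]
  T[2,:] = [+0.1667, -0.8333, +0.0000, +0.5000]
  T[3,:] = [+0.6667, +0.1667, -0.8333, +0.0000]
eigenvalue magnitudes: 1.1935, 0.9156, 0.9156, 0.8715.
spectral radius ρ = 1.1935; 1.1935 > 1: divergent.

no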